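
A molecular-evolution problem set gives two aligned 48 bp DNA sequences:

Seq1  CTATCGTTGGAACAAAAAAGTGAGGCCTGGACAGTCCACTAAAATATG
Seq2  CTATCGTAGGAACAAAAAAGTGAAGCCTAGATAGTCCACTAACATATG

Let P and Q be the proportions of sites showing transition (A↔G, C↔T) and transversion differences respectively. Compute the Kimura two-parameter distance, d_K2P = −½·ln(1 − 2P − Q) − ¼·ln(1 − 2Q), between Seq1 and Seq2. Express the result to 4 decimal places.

0.1129

The sequences differ at positions 8 (T/A, transversion), 24 (G/A, transition), 29 (G/A, transition), 32 (C/T, transition), 43 (A/C, transversion).
Of the 5 differences, 3 transitions and 2 transversions over 48 sites: P = 3/48 = 0.062500, Q = 2/48 = 0.041667.
d = −0.5·ln(0.833333) − 0.25·ln(0.916666) = −0.5·(-0.182322) − 0.25·(-0.087012) = 0.1129.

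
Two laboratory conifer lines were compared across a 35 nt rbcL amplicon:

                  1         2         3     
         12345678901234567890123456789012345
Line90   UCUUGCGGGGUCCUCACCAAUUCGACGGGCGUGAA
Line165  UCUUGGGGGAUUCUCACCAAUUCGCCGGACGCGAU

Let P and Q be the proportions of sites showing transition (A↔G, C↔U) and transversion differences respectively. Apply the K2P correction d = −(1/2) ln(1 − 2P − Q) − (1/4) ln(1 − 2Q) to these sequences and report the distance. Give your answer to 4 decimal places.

Mismatches occur at site 6 (C→G, transversion), site 10 (G→A, transition), site 12 (C→U, transition), site 25 (A→C, transversion), site 29 (G→A, transition), site 32 (U→C, transition), site 35 (A→U, transversion).
Of the 7 differences, 4 transitions and 3 transversions over 35 sites: P = 4/35 = 0.114286, Q = 3/35 = 0.085714.
d = −0.5·ln(0.685714) − 0.25·ln(0.828572) = −0.5·(-0.377295) − 0.25·(-0.188052) = 0.2357.

0.2357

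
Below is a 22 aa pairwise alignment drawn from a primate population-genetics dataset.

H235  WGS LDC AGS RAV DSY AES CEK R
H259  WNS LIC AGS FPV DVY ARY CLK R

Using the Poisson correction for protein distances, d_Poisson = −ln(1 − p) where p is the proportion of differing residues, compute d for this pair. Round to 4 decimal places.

0.4520

The sequences differ at positions 2 (G/N), 5 (D/I), 10 (R/F), 11 (A/P), 14 (S/V), 17 (E/R), 18 (S/Y), 20 (E/L).
p = 8/22 = 0.363636.
d = −ln(1 − 0.363636) = −ln(0.636364) = 0.4520.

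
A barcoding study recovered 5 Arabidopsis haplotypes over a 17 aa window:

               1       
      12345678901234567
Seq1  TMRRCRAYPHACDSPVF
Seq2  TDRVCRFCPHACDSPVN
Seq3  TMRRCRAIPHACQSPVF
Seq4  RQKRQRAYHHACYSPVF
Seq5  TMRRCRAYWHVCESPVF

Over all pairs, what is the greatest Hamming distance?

10

Pairwise Hamming distances:
  Seq1 vs Seq2: 5
  Seq1 vs Seq3: 2
  Seq1 vs Seq4: 6
  Seq1 vs Seq5: 3
  Seq2 vs Seq3: 6
  Seq2 vs Seq4: 10
  Seq2 vs Seq5: 8
  Seq3 vs Seq4: 7
  Seq3 vs Seq5: 4
  Seq4 vs Seq5: 7
The largest is 10, between Seq2 and Seq4.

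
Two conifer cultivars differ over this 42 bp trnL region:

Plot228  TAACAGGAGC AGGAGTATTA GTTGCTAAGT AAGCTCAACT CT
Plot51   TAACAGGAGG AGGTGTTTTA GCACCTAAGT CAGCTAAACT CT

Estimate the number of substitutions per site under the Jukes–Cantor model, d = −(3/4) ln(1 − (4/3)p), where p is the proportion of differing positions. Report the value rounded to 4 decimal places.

The sequences differ at positions 10 (C/G), 14 (A/T), 17 (A/T), 22 (T/C), 23 (T/A), 24 (G/C), 31 (A/C), 36 (C/A).
p = 8/42 = 0.190476.
d = −0.75 · ln(1 − (4/3)·0.190476) = −0.75 · ln(0.746032) = −0.75 · (-0.292987) = 0.2197.

0.2197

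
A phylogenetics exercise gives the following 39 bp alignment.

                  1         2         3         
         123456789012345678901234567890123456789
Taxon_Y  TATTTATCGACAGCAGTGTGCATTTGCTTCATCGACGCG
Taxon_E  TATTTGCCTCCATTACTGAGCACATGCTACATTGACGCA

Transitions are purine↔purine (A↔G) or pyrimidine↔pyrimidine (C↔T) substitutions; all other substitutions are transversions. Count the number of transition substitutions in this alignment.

The sequences differ at positions 6 (A/G, transition), 7 (T/C, transition), 9 (G/T, transversion), 10 (A/C, transversion), 13 (G/T, transversion), 14 (C/T, transition), 16 (G/C, transversion), 19 (T/A, transversion), 23 (T/C, transition), 24 (T/A, transversion), 29 (T/A, transversion), 33 (C/T, transition), 39 (G/A, transition).
Of the 13 differences, 6 transitions and 7 transversions, so the answer is 6.

6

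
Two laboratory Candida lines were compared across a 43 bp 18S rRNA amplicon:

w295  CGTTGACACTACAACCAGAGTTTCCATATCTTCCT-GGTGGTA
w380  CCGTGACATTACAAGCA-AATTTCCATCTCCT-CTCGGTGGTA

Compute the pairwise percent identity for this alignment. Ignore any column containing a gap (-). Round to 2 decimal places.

82.50%

Excluding the 3 gap columns leaves 40 comparable sites.
Mismatches occur at site 2 (G/C), site 3 (T/G), site 9 (C/T), site 15 (C/G), site 20 (G/A), site 28 (A/C), site 31 (T/C).
33 of the 40 comparable sites match, so the percent identity is 33/40 × 100 = 82.50%.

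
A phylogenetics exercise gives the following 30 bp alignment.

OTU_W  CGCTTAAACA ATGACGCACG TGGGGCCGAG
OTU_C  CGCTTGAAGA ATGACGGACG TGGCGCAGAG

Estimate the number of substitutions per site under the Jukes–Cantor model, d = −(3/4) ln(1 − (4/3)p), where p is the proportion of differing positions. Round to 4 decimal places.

0.1885

Mismatches occur at site 6 (A→G), site 9 (C→G), site 17 (C→G), site 24 (G→C), site 27 (C→A).
p = 5/30 = 0.166667.
d = −0.75 · ln(1 − (4/3)·0.166667) = −0.75 · ln(0.777777) = −0.75 · (-0.251315) = 0.1885.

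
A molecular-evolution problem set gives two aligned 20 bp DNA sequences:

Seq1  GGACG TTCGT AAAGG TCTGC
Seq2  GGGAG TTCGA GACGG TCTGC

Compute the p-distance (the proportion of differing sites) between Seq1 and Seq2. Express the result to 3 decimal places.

0.250

Mismatches occur at site 3 (A↔G), site 4 (C↔A), site 10 (T↔A), site 11 (A↔G), site 13 (A↔C).
There are 5 differences over 20 sites, so p = 5/20 = 0.250.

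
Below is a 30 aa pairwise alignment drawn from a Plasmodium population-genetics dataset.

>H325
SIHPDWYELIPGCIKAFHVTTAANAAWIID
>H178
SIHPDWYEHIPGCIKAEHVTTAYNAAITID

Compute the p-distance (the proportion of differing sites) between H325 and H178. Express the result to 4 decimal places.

0.1667

Mismatches occur at site 9 (L→H), site 17 (F→E), site 23 (A→Y), site 27 (W→I), site 28 (I→T).
There are 5 differences over 30 sites, so p = 5/30 = 0.1667.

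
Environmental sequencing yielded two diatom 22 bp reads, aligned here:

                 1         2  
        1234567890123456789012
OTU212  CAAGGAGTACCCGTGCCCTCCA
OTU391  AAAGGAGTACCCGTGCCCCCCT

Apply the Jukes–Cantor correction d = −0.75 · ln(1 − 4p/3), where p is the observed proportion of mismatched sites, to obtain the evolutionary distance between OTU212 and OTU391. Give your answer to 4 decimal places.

0.1505

Differing sites — 1:C/A; 19:T/C; 22:A/T.
p = 3/22 = 0.136364.
d = −0.75 · ln(1 − (4/3)·0.136364) = −0.75 · ln(0.818181) = −0.75 · (-0.200672) = 0.1505.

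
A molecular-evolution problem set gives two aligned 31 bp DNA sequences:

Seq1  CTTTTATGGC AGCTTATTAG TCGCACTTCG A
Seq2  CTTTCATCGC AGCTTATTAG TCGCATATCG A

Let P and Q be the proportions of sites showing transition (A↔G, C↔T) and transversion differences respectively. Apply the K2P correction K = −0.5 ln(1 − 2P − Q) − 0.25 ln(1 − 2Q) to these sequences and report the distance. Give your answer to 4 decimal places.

0.1421

The sequences differ at positions 5 (T/C, transition), 8 (G/C, transversion), 26 (C/T, transition), 27 (T/A, transversion).
Of the 4 differences, 2 transitions and 2 transversions over 31 sites: P = 2/31 = 0.064516, Q = 2/31 = 0.064516.
d = −0.5·ln(0.806452) − 0.25·ln(0.870968) = −0.5·(-0.215111) − 0.25·(-0.138150) = 0.1421.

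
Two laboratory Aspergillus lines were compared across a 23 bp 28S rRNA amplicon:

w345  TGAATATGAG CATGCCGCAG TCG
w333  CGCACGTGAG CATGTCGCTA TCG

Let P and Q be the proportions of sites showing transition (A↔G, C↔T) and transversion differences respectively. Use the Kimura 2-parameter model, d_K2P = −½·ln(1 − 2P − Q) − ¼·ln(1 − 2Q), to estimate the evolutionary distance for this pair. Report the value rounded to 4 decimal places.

0.4166

Differing sites — 1:T/C (Ti); 3:A/C (Tv); 5:T/C (Ti); 6:A/G (Ti); 15:C/T (Ti); 19:A/T (Tv); 20:G/A (Ti).
Of the 7 differences, 5 transitions and 2 transversions over 23 sites: P = 5/23 = 0.217391, Q = 2/23 = 0.086957.
d = −0.5·ln(0.478261) − 0.25·ln(0.826086) = −0.5·(-0.737599) − 0.25·(-0.191056) = 0.4166.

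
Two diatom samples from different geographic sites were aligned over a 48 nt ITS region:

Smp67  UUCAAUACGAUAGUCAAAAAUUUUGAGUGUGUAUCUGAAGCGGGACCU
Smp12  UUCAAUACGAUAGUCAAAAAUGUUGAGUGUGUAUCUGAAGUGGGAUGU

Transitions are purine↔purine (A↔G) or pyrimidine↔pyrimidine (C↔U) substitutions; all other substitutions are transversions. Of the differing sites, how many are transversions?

2

The sequences differ at positions 22 (U/G, transversion), 41 (C/U, transition), 46 (C/U, transition), 47 (C/G, transversion).
Of the 4 differences, 2 transitions and 2 transversions, so the answer is 2.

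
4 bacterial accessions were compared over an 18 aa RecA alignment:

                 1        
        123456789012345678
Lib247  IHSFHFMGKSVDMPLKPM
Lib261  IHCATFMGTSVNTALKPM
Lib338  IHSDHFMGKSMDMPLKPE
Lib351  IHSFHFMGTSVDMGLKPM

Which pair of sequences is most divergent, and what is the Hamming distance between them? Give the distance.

Pairwise Hamming distances:
  Lib247 vs Lib261: 7
  Lib247 vs Lib338: 3
  Lib247 vs Lib351: 2
  Lib261 vs Lib338: 9
  Lib261 vs Lib351: 6
  Lib338 vs Lib351: 5
The largest is 9, between Lib261 and Lib338.

9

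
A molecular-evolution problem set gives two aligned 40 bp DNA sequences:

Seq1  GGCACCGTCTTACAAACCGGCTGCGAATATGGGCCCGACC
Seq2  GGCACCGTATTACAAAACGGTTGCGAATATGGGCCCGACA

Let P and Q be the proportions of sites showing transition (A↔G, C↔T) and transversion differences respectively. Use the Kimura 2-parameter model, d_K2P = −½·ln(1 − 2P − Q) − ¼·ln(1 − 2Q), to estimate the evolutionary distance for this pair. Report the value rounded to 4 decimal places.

0.1074

The sequences differ at positions 9 (C/A, transversion), 17 (C/A, transversion), 21 (C/T, transition), 40 (C/A, transversion).
Of the 4 differences, 1 transition and 3 transversions over 40 sites: P = 1/40 = 0.025000, Q = 3/40 = 0.075000.
d = −0.5·ln(0.875000) − 0.25·ln(0.850000) = −0.5·(-0.133531) − 0.25·(-0.162519) = 0.1074.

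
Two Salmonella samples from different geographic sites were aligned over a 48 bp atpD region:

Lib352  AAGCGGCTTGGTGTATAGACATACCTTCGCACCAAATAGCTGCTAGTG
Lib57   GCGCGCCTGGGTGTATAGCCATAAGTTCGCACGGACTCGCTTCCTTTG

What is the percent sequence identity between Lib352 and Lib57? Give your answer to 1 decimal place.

The sequences differ at positions 1 (A/G), 2 (A/C), 6 (G/C), 9 (T/G), 19 (A/C), 24 (C/A), 25 (C/G), 33 (C/G), 34 (A/G), 36 (A/C), 38 (A/C), 42 (G/T), 44 (T/C), 45 (A/T), 46 (G/T).
33 of the 48 sites match, so the percent identity is 33/48 × 100 = 68.8%.

68.8%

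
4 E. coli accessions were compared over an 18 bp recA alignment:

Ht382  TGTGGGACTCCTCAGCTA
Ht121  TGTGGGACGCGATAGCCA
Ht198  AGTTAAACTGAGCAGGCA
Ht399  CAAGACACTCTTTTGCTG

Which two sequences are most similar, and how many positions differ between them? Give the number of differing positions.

Pairwise Hamming distances:
  Ht382 vs Ht121: 5
  Ht382 vs Ht198: 9
  Ht382 vs Ht399: 9
  Ht121 vs Ht198: 10
  Ht121 vs Ht399: 11
  Ht198 vs Ht399: 13
The smallest is 5, between Ht382 and Ht121.

5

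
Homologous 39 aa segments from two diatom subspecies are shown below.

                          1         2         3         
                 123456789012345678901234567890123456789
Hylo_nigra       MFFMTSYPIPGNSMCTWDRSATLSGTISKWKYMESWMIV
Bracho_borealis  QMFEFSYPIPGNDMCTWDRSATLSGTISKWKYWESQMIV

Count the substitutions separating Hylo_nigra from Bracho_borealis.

7

Mismatches occur at site 1 (M/Q), site 2 (F/M), site 4 (M/E), site 5 (T/F), site 13 (S/D), site 33 (M/W), site 36 (W/Q).
That gives 7 mismatches out of 39 aligned sites, so the Hamming distance is 7.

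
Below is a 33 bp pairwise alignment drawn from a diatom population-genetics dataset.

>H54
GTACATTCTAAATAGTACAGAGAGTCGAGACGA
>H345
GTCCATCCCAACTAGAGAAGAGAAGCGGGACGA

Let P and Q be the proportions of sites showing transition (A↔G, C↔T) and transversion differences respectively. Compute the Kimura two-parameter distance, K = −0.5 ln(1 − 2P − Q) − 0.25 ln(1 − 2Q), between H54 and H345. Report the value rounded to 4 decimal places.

Mismatches occur at site 3 (A↔C, transversion), site 7 (T↔C, transition), site 9 (T↔C, transition), site 12 (A↔C, transversion), site 16 (T↔A, transversion), site 17 (A↔G, transition), site 18 (C↔A, transversion), site 24 (G↔A, transition), site 25 (T↔G, transversion), site 28 (A↔G, transition).
Of the 10 differences, 5 transitions and 5 transversions over 33 sites: P = 5/33 = 0.151515, Q = 5/33 = 0.151515.
d = −0.5·ln(0.545455) − 0.25·ln(0.696970) = −0.5·(-0.606135) − 0.25·(-0.361013) = 0.3933.

0.3933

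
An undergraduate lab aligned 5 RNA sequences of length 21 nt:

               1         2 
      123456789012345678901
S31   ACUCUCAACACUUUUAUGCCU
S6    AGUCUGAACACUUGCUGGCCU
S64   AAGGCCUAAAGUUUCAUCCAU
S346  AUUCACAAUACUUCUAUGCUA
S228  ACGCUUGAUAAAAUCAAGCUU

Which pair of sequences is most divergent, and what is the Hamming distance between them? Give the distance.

13

Pairwise Hamming distances:
  S31 vs S6: 6
  S31 vs S64: 10
  S31 vs S346: 6
  S31 vs S228: 10
  S6 vs S64: 13
  S6 vs S346: 10
  S6 vs S228: 12
  S64 vs S346: 12
  S64 vs S228: 12
  S346 vs S228: 12
The largest is 13, between S6 and S64.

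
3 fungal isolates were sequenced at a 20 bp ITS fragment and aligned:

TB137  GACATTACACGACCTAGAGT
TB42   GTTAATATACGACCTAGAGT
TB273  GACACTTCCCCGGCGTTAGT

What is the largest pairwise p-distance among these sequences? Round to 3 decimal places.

0.600

Pairwise Hamming distances:
  TB137 vs TB42: 4
  TB137 vs TB273: 9
  TB42 vs TB273: 12
The largest is 12 mismatches, between TB42 and TB273; p = 12/20 = 0.600.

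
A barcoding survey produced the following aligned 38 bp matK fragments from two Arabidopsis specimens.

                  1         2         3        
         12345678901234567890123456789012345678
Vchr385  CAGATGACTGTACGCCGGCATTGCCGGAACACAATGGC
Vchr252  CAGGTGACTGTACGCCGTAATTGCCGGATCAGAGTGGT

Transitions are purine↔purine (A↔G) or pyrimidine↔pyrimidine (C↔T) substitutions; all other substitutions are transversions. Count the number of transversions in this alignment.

Differing sites — 4:A/G (Ti); 18:G/T (Tv); 19:C/A (Tv); 29:A/T (Tv); 32:C/G (Tv); 34:A/G (Ti); 38:C/T (Ti).
Of the 7 differences, 3 transitions and 4 transversions, so the answer is 4.

4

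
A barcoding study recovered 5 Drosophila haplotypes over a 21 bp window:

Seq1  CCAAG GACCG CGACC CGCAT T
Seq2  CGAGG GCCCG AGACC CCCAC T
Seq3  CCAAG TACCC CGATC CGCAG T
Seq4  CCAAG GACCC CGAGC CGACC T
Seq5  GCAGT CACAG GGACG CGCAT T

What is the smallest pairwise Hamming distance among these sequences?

4

Pairwise Hamming distances:
  Seq1 vs Seq2: 6
  Seq1 vs Seq3: 4
  Seq1 vs Seq4: 5
  Seq1 vs Seq5: 7
  Seq2 vs Seq3: 9
  Seq2 vs Seq4: 9
  Seq2 vs Seq5: 10
  Seq3 vs Seq4: 5
  Seq3 vs Seq5: 10
  Seq4 vs Seq5: 12
The smallest is 4, between Seq1 and Seq3.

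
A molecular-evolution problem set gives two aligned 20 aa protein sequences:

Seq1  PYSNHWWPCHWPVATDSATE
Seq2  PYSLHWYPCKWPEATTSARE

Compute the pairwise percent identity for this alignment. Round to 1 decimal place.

70.0%

The sequences differ at positions 4 (N/L), 7 (W/Y), 10 (H/K), 13 (V/E), 16 (D/T), 19 (T/R).
14 of the 20 sites match, so the percent identity is 14/20 × 100 = 70.0%.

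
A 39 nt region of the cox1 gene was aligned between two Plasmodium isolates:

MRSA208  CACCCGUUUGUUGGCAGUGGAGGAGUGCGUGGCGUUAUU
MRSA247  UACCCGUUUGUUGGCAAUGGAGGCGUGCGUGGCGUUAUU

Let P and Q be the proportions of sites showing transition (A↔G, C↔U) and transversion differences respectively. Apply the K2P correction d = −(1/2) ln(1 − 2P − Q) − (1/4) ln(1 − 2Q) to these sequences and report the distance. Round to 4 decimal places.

The sequences differ at positions 1 (C/U, transition), 17 (G/A, transition), 24 (A/C, transversion).
Of the 3 differences, 2 transitions and 1 transversion over 39 sites: P = 2/39 = 0.051282, Q = 1/39 = 0.025641.
d = −0.5·ln(0.871795) − 0.25·ln(0.948718) = −0.5·(-0.137201) − 0.25·(-0.052644) = 0.0818.

0.0818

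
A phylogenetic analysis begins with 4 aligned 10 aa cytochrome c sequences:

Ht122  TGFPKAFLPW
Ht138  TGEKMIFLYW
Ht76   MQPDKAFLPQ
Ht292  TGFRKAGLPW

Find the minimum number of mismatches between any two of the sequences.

Pairwise Hamming distances:
  Ht122 vs Ht138: 5
  Ht122 vs Ht76: 5
  Ht122 vs Ht292: 2
  Ht138 vs Ht76: 8
  Ht138 vs Ht292: 6
  Ht76 vs Ht292: 6
The smallest is 2, between Ht122 and Ht292.

2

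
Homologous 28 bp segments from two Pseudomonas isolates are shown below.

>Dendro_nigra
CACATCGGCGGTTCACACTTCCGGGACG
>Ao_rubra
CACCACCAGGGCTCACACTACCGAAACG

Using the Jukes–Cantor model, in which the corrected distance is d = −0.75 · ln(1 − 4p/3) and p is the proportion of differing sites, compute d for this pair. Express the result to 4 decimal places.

Mismatches occur at site 4 (A↔C), site 5 (T↔A), site 7 (G↔C), site 8 (G↔A), site 9 (C↔G), site 12 (T↔C), site 20 (T↔A), site 24 (G↔A), site 25 (G↔A).
p = 9/28 = 0.321429.
d = −0.75 · ln(1 − (4/3)·0.321429) = −0.75 · ln(0.571428) = −0.75 · (-0.559617) = 0.4197.

0.4197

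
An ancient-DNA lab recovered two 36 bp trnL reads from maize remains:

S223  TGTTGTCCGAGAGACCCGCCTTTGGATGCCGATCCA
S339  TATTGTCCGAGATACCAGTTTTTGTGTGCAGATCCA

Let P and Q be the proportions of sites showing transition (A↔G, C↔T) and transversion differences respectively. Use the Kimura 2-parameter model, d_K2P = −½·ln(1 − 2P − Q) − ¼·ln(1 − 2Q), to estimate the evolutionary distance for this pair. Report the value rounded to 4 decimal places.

0.2656

The sequences differ at positions 2 (G/A, transition), 13 (G/T, transversion), 17 (C/A, transversion), 19 (C/T, transition), 20 (C/T, transition), 25 (G/T, transversion), 26 (A/G, transition), 30 (C/A, transversion).
Of the 8 differences, 4 transitions and 4 transversions over 36 sites: P = 4/36 = 0.111111, Q = 4/36 = 0.111111.
d = −0.5·ln(0.666667) − 0.25·ln(0.777778) = −0.5·(-0.405465) − 0.25·(-0.251314) = 0.2656.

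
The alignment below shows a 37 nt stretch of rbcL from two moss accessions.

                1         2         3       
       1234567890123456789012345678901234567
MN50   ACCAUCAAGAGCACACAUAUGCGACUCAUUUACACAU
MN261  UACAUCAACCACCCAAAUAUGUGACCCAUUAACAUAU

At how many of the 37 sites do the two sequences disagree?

Differing sites — 1:A/U; 2:C/A; 9:G/C; 10:A/C; 11:G/A; 13:A/C; 16:C/A; 22:C/U; 26:U/C; 31:U/A; 35:C/U.
That gives 11 mismatches out of 37 aligned sites, so the Hamming distance is 11.

11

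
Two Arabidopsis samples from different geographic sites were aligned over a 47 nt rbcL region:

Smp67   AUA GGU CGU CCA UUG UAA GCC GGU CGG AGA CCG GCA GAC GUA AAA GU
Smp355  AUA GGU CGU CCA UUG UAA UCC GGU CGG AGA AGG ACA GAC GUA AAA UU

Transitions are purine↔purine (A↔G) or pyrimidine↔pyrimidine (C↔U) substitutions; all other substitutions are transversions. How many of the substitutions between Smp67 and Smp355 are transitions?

Mismatches occur at site 19 (G↔U, transversion), site 31 (C↔A, transversion), site 32 (C↔G, transversion), site 34 (G↔A, transition), site 46 (G↔U, transversion).
Of the 5 differences, 1 transition and 4 transversions, so the answer is 1.

1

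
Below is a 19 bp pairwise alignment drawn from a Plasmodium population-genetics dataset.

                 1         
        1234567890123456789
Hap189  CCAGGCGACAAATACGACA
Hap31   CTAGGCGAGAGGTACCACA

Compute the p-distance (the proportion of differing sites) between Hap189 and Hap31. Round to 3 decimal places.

0.263

Mismatches occur at site 2 (C↔T), site 9 (C↔G), site 11 (A↔G), site 12 (A↔G), site 16 (G↔C).
There are 5 differences over 19 sites, so p = 5/19 = 0.263.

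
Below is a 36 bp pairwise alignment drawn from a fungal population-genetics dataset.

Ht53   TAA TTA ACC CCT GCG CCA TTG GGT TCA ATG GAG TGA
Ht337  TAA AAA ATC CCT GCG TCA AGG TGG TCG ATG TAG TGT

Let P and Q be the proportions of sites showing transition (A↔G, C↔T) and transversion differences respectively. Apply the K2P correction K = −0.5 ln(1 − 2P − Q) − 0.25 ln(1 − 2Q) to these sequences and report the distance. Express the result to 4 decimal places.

Differing sites — 4:T/A (Tv); 5:T/A (Tv); 8:C/T (Ti); 16:C/T (Ti); 19:T/A (Tv); 20:T/G (Tv); 22:G/T (Tv); 24:T/G (Tv); 27:A/G (Ti); 31:G/T (Tv); 36:A/T (Tv).
Of the 11 differences, 3 transitions and 8 transversions over 36 sites: P = 3/36 = 0.083333, Q = 8/36 = 0.222222.
d = −0.5·ln(0.611112) − 0.25·ln(0.555556) = −0.5·(-0.492475) − 0.25·(-0.587786) = 0.3932.

0.3932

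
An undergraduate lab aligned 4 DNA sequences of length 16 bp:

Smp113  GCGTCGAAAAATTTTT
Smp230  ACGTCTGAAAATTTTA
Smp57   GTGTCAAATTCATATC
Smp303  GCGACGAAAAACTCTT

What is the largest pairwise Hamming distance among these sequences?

10

Pairwise Hamming distances:
  Smp113 vs Smp230: 4
  Smp113 vs Smp57: 8
  Smp113 vs Smp303: 3
  Smp230 vs Smp57: 10
  Smp230 vs Smp303: 7
  Smp57 vs Smp303: 9
The largest is 10, between Smp230 and Smp57.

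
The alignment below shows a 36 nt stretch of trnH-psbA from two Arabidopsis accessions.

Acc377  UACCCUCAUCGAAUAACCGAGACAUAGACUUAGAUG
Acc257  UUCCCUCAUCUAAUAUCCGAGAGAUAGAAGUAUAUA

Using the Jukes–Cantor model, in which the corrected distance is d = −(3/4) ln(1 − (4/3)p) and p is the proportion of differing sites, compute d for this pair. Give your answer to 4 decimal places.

0.2635

Differing sites — 2:A/U; 11:G/U; 16:A/U; 23:C/G; 29:C/A; 30:U/G; 33:G/U; 36:G/A.
p = 8/36 = 0.222222.
d = −0.75 · ln(1 − (4/3)·0.222222) = −0.75 · ln(0.703704) = −0.75 · (-0.351397) = 0.2635.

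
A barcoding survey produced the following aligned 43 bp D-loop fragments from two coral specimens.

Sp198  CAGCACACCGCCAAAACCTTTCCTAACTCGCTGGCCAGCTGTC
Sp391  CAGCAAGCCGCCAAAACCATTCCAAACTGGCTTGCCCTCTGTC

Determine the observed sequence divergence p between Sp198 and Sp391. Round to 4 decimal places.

Mismatches occur at site 6 (C↔A), site 7 (A↔G), site 19 (T↔A), site 24 (T↔A), site 29 (C↔G), site 33 (G↔T), site 37 (A↔C), site 38 (G↔T).
There are 8 differences over 43 sites, so p = 8/43 = 0.1860.

0.1860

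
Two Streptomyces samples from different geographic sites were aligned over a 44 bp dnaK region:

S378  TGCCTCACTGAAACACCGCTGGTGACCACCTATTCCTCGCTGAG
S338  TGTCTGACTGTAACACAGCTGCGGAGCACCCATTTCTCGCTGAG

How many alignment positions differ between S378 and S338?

The sequences differ at positions 3 (C/T), 6 (C/G), 11 (A/T), 17 (C/A), 22 (G/C), 23 (T/G), 26 (C/G), 31 (T/C), 35 (C/T).
That gives 9 mismatches out of 44 aligned sites, so the Hamming distance is 9.

9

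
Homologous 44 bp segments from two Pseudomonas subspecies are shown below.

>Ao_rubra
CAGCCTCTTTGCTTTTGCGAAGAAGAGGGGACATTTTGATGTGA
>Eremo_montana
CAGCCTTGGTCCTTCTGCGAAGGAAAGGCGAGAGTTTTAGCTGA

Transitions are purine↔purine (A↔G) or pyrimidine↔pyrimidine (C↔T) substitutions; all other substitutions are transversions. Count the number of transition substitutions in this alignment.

4

Differing sites — 7:C/T (Ti); 8:T/G (Tv); 9:T/G (Tv); 11:G/C (Tv); 15:T/C (Ti); 23:A/G (Ti); 25:G/A (Ti); 29:G/C (Tv); 32:C/G (Tv); 34:T/G (Tv); 38:G/T (Tv); 40:T/G (Tv); 41:G/C (Tv).
Of the 13 differences, 4 transitions and 9 transversions, so the answer is 4.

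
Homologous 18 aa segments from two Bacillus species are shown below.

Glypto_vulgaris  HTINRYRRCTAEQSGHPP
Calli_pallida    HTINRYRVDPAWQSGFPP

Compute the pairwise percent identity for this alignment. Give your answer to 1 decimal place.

The sequences differ at positions 8 (R/V), 9 (C/D), 10 (T/P), 12 (E/W), 16 (H/F).
13 of the 18 sites match, so the percent identity is 13/18 × 100 = 72.2%.

72.2%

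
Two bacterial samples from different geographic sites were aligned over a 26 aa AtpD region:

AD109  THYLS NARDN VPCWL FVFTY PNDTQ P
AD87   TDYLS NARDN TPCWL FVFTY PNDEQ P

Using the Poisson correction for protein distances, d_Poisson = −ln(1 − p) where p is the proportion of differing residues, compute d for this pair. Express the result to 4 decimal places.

Mismatches occur at site 2 (H↔D), site 11 (V↔T), site 24 (T↔E).
p = 3/26 = 0.115385.
d = −ln(1 − 0.115385) = −ln(0.884615) = 0.1226.

0.1226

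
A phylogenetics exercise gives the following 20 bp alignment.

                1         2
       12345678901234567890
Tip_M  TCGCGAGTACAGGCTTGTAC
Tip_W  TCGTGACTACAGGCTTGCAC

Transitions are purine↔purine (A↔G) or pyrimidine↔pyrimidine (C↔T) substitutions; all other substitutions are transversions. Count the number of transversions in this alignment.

1

Mismatches occur at site 4 (C/T, transition), site 7 (G/C, transversion), site 18 (T/C, transition).
Of the 3 differences, 2 transitions and 1 transversion, so the answer is 1.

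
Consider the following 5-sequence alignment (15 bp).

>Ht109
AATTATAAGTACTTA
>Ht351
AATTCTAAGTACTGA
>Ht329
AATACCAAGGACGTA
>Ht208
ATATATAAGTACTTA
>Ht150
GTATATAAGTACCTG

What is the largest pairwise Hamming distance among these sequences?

Pairwise Hamming distances:
  Ht109 vs Ht351: 2
  Ht109 vs Ht329: 5
  Ht109 vs Ht208: 2
  Ht109 vs Ht150: 5
  Ht351 vs Ht329: 5
  Ht351 vs Ht208: 4
  Ht351 vs Ht150: 7
  Ht329 vs Ht208: 7
  Ht329 vs Ht150: 9
  Ht208 vs Ht150: 3
The largest is 9, between Ht329 and Ht150.

9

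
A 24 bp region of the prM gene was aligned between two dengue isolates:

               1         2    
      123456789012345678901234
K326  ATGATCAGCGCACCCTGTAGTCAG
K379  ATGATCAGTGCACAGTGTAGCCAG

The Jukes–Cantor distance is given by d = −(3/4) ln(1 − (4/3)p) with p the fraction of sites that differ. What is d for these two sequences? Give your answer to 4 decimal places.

Mismatches occur at site 9 (C/T), site 14 (C/A), site 15 (C/G), site 21 (T/C).
p = 4/24 = 0.166667.
d = −0.75 · ln(1 − (4/3)·0.166667) = −0.75 · ln(0.777777) = −0.75 · (-0.251315) = 0.1885.

0.1885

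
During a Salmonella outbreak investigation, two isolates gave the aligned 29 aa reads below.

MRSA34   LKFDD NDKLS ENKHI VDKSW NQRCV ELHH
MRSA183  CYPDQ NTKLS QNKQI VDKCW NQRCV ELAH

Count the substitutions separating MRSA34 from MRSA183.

The sequences differ at positions 1 (L/C), 2 (K/Y), 3 (F/P), 5 (D/Q), 7 (D/T), 11 (E/Q), 14 (H/Q), 19 (S/C), 28 (H/A).
That gives 9 mismatches out of 29 aligned sites, so the Hamming distance is 9.

9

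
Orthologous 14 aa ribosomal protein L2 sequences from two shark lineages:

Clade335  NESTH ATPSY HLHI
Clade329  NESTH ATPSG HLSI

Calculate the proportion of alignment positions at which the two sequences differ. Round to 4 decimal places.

Mismatches occur at site 10 (Y↔G), site 13 (H↔S).
There are 2 differences over 14 sites, so p = 2/14 = 0.1429.

0.1429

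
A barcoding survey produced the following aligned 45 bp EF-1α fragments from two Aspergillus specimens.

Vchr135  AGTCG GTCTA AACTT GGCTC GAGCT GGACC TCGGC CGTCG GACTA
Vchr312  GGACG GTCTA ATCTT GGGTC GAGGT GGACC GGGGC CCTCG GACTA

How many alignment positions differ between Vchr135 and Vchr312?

Differing sites — 1:A/G; 3:T/A; 12:A/T; 18:C/G; 24:C/G; 31:T/G; 32:C/G; 37:G/C.
That gives 8 mismatches out of 45 aligned sites, so the Hamming distance is 8.

8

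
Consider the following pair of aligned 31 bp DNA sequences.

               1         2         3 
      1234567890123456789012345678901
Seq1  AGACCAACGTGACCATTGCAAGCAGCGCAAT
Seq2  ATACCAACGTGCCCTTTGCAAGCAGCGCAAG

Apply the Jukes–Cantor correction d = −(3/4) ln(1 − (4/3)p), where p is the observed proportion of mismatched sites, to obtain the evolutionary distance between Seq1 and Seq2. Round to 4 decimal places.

0.1416

Mismatches occur at site 2 (G↔T), site 12 (A↔C), site 15 (A↔T), site 31 (T↔G).
p = 4/31 = 0.129032.
d = −0.75 · ln(1 − (4/3)·0.129032) = −0.75 · ln(0.827957) = −0.75 · (-0.188794) = 0.1416.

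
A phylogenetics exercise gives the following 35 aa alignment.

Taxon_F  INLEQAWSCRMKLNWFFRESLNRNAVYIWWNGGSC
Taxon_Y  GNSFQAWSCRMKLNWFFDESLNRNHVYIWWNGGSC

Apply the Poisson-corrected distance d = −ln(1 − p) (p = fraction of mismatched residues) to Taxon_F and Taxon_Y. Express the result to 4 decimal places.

The sequences differ at positions 1 (I/G), 3 (L/S), 4 (E/F), 18 (R/D), 25 (A/H).
p = 5/35 = 0.142857.
d = −ln(1 − 0.142857) = −ln(0.857143) = 0.1542.

0.1542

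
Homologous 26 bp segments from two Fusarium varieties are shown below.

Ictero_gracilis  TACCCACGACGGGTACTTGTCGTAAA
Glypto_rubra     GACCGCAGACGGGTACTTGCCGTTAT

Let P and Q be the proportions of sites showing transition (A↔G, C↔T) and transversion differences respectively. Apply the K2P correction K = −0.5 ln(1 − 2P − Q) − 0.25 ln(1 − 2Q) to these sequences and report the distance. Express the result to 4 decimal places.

The sequences differ at positions 1 (T/G, transversion), 5 (C/G, transversion), 6 (A/C, transversion), 7 (C/A, transversion), 20 (T/C, transition), 24 (A/T, transversion), 26 (A/T, transversion).
Of the 7 differences, 1 transition and 6 transversions over 26 sites: P = 1/26 = 0.038462, Q = 6/26 = 0.230769.
d = −0.5·ln(0.692307) − 0.25·ln(0.538462) = −0.5·(-0.367726) − 0.25·(-0.619038) = 0.3386.

0.3386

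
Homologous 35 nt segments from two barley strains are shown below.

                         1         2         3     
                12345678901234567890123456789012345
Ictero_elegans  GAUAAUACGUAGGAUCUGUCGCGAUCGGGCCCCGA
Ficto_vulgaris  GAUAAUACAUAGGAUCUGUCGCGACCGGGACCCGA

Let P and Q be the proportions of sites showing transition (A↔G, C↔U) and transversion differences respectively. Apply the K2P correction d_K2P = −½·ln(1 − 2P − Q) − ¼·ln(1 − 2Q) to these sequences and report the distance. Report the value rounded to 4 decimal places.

0.0918

Mismatches occur at site 9 (G↔A, transition), site 25 (U↔C, transition), site 30 (C↔A, transversion).
Of the 3 differences, 2 transitions and 1 transversion over 35 sites: P = 2/35 = 0.057143, Q = 1/35 = 0.028571.
d = −0.5·ln(0.857143) − 0.25·ln(0.942858) = −0.5·(-0.154151) − 0.25·(-0.058840) = 0.0918.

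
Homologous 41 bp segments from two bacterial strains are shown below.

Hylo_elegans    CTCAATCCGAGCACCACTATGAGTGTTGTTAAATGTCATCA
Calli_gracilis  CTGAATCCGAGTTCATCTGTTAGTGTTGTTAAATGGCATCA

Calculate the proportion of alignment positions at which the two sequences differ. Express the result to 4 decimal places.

0.1951

The sequences differ at positions 3 (C/G), 12 (C/T), 13 (A/T), 15 (C/A), 16 (A/T), 19 (A/G), 21 (G/T), 36 (T/G).
There are 8 differences over 41 sites, so p = 8/41 = 0.1951.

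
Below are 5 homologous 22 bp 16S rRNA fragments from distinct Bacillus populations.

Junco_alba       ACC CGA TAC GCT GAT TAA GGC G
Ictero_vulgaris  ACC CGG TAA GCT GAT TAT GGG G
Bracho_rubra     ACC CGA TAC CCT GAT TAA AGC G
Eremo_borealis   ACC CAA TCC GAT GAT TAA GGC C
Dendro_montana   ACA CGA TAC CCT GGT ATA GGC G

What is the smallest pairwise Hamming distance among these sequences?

Pairwise Hamming distances:
  Junco_alba vs Ictero_vulgaris: 4
  Junco_alba vs Bracho_rubra: 2
  Junco_alba vs Eremo_borealis: 4
  Junco_alba vs Dendro_montana: 5
  Ictero_vulgaris vs Bracho_rubra: 6
  Ictero_vulgaris vs Eremo_borealis: 8
  Ictero_vulgaris vs Dendro_montana: 9
  Bracho_rubra vs Eremo_borealis: 6
  Bracho_rubra vs Dendro_montana: 5
  Eremo_borealis vs Dendro_montana: 9
The smallest is 2, between Junco_alba and Bracho_rubra.

2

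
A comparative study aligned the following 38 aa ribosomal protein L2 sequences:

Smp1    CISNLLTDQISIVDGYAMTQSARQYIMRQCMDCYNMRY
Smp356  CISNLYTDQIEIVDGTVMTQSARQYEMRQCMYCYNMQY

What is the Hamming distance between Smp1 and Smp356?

Differing sites — 6:L/Y; 11:S/E; 16:Y/T; 17:A/V; 26:I/E; 32:D/Y; 37:R/Q.
That gives 7 mismatches out of 38 aligned sites, so the Hamming distance is 7.

7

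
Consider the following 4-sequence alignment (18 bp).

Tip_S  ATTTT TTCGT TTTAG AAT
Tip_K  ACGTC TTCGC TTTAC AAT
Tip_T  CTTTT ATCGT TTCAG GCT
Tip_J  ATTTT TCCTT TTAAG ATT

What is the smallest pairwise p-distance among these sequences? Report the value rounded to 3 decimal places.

Pairwise Hamming distances:
  Tip_S vs Tip_K: 5
  Tip_S vs Tip_T: 5
  Tip_S vs Tip_J: 4
  Tip_K vs Tip_T: 10
  Tip_K vs Tip_J: 9
  Tip_T vs Tip_J: 7
The smallest is 4 mismatches, between Tip_S and Tip_J; p = 4/18 = 0.222.

0.222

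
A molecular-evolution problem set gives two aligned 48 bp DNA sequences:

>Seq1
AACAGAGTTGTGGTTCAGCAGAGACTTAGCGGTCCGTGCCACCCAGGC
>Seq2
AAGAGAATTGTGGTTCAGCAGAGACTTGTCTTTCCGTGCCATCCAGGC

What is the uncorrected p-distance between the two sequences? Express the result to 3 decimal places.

0.146

Mismatches occur at site 3 (C/G), site 7 (G/A), site 28 (A/G), site 29 (G/T), site 31 (G/T), site 32 (G/T), site 42 (C/T).
There are 7 differences over 48 sites, so p = 7/48 = 0.146.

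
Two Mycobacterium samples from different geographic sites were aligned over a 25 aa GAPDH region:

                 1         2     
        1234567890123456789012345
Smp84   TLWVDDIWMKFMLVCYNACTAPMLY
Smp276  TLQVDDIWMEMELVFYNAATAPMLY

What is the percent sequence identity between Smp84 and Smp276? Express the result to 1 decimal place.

The sequences differ at positions 3 (W/Q), 10 (K/E), 11 (F/M), 12 (M/E), 15 (C/F), 19 (C/A).
19 of the 25 sites match, so the percent identity is 19/25 × 100 = 76.0%.

76.0%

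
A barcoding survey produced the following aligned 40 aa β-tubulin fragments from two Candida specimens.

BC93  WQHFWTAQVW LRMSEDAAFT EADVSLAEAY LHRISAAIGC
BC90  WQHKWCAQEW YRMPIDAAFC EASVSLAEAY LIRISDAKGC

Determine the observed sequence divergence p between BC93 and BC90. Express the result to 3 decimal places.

Mismatches occur at site 4 (F↔K), site 6 (T↔C), site 9 (V↔E), site 11 (L↔Y), site 14 (S↔P), site 15 (E↔I), site 20 (T↔C), site 23 (D↔S), site 32 (H↔I), site 36 (A↔D), site 38 (I↔K).
There are 11 differences over 40 sites, so p = 11/40 = 0.275.

0.275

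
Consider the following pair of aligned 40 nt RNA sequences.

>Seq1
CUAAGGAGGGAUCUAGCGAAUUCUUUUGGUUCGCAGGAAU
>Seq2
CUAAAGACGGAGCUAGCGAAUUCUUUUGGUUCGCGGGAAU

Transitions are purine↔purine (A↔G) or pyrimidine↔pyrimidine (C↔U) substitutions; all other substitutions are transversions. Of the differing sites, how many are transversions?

Mismatches occur at site 5 (G↔A, transition), site 8 (G↔C, transversion), site 12 (U↔G, transversion), site 35 (A↔G, transition).
Of the 4 differences, 2 transitions and 2 transversions, so the answer is 2.

2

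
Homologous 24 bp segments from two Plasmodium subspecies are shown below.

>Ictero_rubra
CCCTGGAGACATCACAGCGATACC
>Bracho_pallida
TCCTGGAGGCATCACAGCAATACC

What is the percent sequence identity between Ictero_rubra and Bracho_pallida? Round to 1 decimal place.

87.5%

The sequences differ at positions 1 (C/T), 9 (A/G), 19 (G/A).
21 of the 24 sites match, so the percent identity is 21/24 × 100 = 87.5%.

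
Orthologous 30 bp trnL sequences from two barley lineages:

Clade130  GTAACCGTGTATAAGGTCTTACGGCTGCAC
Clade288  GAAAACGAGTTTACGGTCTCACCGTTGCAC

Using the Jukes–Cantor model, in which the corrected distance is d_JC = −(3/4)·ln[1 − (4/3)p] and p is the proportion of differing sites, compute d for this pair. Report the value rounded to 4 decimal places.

0.3295

Differing sites — 2:T/A; 5:C/A; 8:T/A; 11:A/T; 14:A/C; 20:T/C; 23:G/C; 25:C/T.
p = 8/30 = 0.266667.
d = −0.75 · ln(1 − (4/3)·0.266667) = −0.75 · ln(0.644444) = −0.75 · (-0.439367) = 0.3295.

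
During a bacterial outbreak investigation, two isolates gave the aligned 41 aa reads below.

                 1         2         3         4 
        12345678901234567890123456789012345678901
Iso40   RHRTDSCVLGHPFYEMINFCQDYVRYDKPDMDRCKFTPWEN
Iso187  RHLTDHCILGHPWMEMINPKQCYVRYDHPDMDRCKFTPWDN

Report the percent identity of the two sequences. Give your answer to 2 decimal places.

75.61%

The sequences differ at positions 3 (R/L), 6 (S/H), 8 (V/I), 13 (F/W), 14 (Y/M), 19 (F/P), 20 (C/K), 22 (D/C), 28 (K/H), 40 (E/D).
31 of the 41 sites match, so the percent identity is 31/41 × 100 = 75.61%.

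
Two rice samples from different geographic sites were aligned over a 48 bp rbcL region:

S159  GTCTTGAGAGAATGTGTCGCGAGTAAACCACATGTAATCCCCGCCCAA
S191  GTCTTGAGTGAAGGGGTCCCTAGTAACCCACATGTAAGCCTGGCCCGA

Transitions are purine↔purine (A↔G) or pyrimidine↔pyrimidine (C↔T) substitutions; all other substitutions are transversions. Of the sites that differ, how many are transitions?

Mismatches occur at site 9 (A→T, transversion), site 13 (T→G, transversion), site 15 (T→G, transversion), site 19 (G→C, transversion), site 21 (G→T, transversion), site 27 (A→C, transversion), site 38 (T→G, transversion), site 41 (C→T, transition), site 42 (C→G, transversion), site 47 (A→G, transition).
Of the 10 differences, 2 transitions and 8 transversions, so the answer is 2.

2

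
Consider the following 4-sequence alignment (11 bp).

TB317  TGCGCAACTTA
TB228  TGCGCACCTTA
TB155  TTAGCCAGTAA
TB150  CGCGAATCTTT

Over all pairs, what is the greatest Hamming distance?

9

Pairwise Hamming distances:
  TB317 vs TB228: 1
  TB317 vs TB155: 5
  TB317 vs TB150: 4
  TB228 vs TB155: 6
  TB228 vs TB150: 4
  TB155 vs TB150: 9
The largest is 9, between TB155 and TB150.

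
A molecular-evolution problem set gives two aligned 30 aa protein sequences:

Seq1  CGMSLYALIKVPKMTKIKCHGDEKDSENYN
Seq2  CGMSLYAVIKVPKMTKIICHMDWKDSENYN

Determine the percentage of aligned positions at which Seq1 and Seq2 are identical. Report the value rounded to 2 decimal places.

The sequences differ at positions 8 (L/V), 18 (K/I), 21 (G/M), 23 (E/W).
26 of the 30 sites match, so the percent identity is 26/30 × 100 = 86.67%.

86.67%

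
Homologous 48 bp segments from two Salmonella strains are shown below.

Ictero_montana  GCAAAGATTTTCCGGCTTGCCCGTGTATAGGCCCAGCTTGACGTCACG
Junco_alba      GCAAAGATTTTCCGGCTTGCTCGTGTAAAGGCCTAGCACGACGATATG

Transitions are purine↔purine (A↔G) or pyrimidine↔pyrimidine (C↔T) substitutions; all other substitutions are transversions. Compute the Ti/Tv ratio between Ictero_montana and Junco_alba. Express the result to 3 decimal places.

Differing sites — 21:C/T (Ti); 28:T/A (Tv); 34:C/T (Ti); 38:T/A (Tv); 39:T/C (Ti); 44:T/A (Tv); 45:C/T (Ti); 47:C/T (Ti).
Of the 8 differences, 5 transitions and 3 transversions, so Ti/Tv = 5/3 = 1.667.

1.667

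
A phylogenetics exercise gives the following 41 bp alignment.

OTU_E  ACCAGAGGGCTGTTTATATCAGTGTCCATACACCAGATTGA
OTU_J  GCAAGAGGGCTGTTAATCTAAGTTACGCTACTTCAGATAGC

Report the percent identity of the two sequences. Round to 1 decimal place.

Mismatches occur at site 1 (A/G), site 3 (C/A), site 15 (T/A), site 18 (A/C), site 20 (C/A), site 24 (G/T), site 25 (T/A), site 27 (C/G), site 28 (A/C), site 32 (A/T), site 33 (C/T), site 39 (T/A), site 41 (A/C).
28 of the 41 sites match, so the percent identity is 28/41 × 100 = 68.3%.

68.3%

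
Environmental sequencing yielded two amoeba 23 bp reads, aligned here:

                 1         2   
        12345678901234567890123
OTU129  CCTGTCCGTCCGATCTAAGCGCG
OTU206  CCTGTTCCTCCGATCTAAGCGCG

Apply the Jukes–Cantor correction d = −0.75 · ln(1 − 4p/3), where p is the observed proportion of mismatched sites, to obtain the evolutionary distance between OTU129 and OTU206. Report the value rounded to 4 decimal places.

0.0924

The sequences differ at positions 6 (C/T), 8 (G/C).
p = 2/23 = 0.086957.
d = −0.75 · ln(1 − (4/3)·0.086957) = −0.75 · ln(0.884057) = −0.75 · (-0.123234) = 0.0924.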